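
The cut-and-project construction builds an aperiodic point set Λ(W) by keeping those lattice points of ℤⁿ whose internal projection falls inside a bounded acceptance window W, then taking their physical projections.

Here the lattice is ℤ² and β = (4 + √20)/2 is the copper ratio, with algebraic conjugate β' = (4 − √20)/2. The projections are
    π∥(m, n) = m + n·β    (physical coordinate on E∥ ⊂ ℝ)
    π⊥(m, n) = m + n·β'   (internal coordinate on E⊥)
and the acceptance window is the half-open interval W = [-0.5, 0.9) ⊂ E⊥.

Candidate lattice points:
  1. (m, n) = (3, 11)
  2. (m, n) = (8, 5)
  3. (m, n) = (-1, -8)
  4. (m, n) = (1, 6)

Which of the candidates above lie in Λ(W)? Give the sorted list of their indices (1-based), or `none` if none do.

Numerically β ≈ 4.23607 and β' = −1/β ≈ -0.23607.
#1 (3,11): internal coord 3 + (11)·β' = +0.40325; +0.40325 ∈ [-0.5, 0.9) → IN Λ
#2 (8,5): internal coord 8 + (5)·β' = +6.81966; +6.81966 ∉ [-0.5, 0.9) → out
#3 (-1,-8): internal coord -1 + (-8)·β' = +0.88854; +0.88854 ∈ [-0.5, 0.9) → IN Λ
#4 (1,6): internal coord 1 + (6)·β' = -0.41641; -0.41641 ∈ [-0.5, 0.9) → IN Λ

1, 3, 4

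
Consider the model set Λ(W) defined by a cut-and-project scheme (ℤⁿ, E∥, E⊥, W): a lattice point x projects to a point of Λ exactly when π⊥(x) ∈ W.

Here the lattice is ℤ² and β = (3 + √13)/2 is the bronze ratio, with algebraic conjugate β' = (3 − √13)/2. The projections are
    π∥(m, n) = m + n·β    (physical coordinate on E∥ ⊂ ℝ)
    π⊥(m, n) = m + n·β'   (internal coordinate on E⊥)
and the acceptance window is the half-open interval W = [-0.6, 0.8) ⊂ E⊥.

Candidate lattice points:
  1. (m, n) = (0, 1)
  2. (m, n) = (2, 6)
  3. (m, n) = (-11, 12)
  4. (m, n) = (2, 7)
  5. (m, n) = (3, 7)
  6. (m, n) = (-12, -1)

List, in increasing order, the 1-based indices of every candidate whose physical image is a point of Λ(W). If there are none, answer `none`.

1, 2, 4

β' = (3−√13)/2 ≈ -0.30278.
[1] lift (0,1): star map gives -0.30278; window check -0.6 ≤ -0.30278 < 0.8 is true → IN Λ
[2] lift (2,6): star map gives 0.18335; window check -0.6 ≤ 0.18335 < 0.8 is true → IN Λ
[3] lift (-11,12): star map gives -14.63331; window check -0.6 ≤ -14.63331 < 0.8 is false → out
[4] lift (2,7): star map gives -0.11943; window check -0.6 ≤ -0.11943 < 0.8 is true → IN Λ
[5] lift (3,7): star map gives 0.88057; window check -0.6 ≤ 0.88057 < 0.8 is false → out
[6] lift (-12,-1): star map gives -11.69722; window check -0.6 ≤ -11.69722 < 0.8 is false → out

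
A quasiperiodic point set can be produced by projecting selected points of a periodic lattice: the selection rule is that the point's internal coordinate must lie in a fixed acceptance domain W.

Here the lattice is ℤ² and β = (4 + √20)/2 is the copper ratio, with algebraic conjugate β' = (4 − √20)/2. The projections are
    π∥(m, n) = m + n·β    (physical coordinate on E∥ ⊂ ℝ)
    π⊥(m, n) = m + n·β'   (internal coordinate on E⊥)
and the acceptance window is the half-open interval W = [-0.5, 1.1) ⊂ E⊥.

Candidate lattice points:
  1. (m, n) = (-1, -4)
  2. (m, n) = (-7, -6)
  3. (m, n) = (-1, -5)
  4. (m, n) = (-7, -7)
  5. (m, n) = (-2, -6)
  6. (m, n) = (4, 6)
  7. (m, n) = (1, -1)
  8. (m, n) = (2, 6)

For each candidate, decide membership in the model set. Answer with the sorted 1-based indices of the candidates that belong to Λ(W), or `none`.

1, 3, 8

Compute β' = (4−√20)/2 = -0.236068, so π⊥(m,n) = m -0.236068·n.
candidate 1: (m,n)=(-1,-4) → π∥ = -1-4·β ≈ -17.944272, π⊥ = -1-4·β' ≈ -0.055728 ∈ [-0.5, 1.1) ⇒ IN Λ
candidate 2: (m,n)=(-7,-6) → π∥ = -7-6·β ≈ -32.416408, π⊥ = -7-6·β' ≈ -5.583592 ∉ [-0.5, 1.1) ⇒ out
candidate 3: (m,n)=(-1,-5) → π∥ = -1-5·β ≈ -22.180340, π⊥ = -1-5·β' ≈ 0.180340 ∈ [-0.5, 1.1) ⇒ IN Λ
candidate 4: (m,n)=(-7,-7) → π∥ = -7-7·β ≈ -36.652476, π⊥ = -7-7·β' ≈ -5.347524 ∉ [-0.5, 1.1) ⇒ out
candidate 5: (m,n)=(-2,-6) → π∥ = -2-6·β ≈ -27.416408, π⊥ = -2-6·β' ≈ -0.583592 ∉ [-0.5, 1.1) ⇒ out
candidate 6: (m,n)=(4,6) → π∥ = 4+6·β ≈ 29.416408, π⊥ = 4+6·β' ≈ 2.583592 ∉ [-0.5, 1.1) ⇒ out
candidate 7: (m,n)=(1,-1) → π∥ = 1-1·β ≈ -3.236068, π⊥ = 1-1·β' ≈ 1.236068 ∉ [-0.5, 1.1) ⇒ out
candidate 8: (m,n)=(2,6) → π∥ = 2+6·β ≈ 27.416408, π⊥ = 2+6·β' ≈ 0.583592 ∈ [-0.5, 1.1) ⇒ IN Λ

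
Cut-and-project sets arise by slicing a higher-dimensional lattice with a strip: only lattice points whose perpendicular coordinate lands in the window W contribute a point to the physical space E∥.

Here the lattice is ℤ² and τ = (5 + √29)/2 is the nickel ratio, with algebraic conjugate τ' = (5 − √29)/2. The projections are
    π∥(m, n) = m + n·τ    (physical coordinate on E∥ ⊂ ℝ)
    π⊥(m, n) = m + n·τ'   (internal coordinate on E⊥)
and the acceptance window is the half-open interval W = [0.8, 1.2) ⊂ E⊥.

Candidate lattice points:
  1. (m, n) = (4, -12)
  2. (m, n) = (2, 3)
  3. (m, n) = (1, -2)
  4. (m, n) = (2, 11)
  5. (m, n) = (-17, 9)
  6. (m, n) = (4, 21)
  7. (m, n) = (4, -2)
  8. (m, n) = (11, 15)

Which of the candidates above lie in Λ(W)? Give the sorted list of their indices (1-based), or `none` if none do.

Numerically τ ≈ 5.192582 and τ' = −1/τ ≈ -0.192582.
candidate 1: (m,n)=(4,-12) → π∥ = 4-12·τ ≈ -58.310989, π⊥ = 4-12·τ' ≈ 6.310989 ∉ [0.8, 1.2) ⇒ out
candidate 2: (m,n)=(2,3) → π∥ = 2+3·τ ≈ 17.577747, π⊥ = 2+3·τ' ≈ 1.422253 ∉ [0.8, 1.2) ⇒ out
candidate 3: (m,n)=(1,-2) → π∥ = 1-2·τ ≈ -9.385165, π⊥ = 1-2·τ' ≈ 1.385165 ∉ [0.8, 1.2) ⇒ out
candidate 4: (m,n)=(2,11) → π∥ = 2+11·τ ≈ 59.118406, π⊥ = 2+11·τ' ≈ -0.118406 ∉ [0.8, 1.2) ⇒ out
candidate 5: (m,n)=(-17,9) → π∥ = -17+9·τ ≈ 29.733242, π⊥ = -17+9·τ' ≈ -18.733242 ∉ [0.8, 1.2) ⇒ out
candidate 6: (m,n)=(4,21) → π∥ = 4+21·τ ≈ 113.044230, π⊥ = 4+21·τ' ≈ -0.044230 ∉ [0.8, 1.2) ⇒ out
candidate 7: (m,n)=(4,-2) → π∥ = 4-2·τ ≈ -6.385165, π⊥ = 4-2·τ' ≈ 4.385165 ∉ [0.8, 1.2) ⇒ out
candidate 8: (m,n)=(11,15) → π∥ = 11+15·τ ≈ 88.888736, π⊥ = 11+15·τ' ≈ 8.111264 ∉ [0.8, 1.2) ⇒ out

none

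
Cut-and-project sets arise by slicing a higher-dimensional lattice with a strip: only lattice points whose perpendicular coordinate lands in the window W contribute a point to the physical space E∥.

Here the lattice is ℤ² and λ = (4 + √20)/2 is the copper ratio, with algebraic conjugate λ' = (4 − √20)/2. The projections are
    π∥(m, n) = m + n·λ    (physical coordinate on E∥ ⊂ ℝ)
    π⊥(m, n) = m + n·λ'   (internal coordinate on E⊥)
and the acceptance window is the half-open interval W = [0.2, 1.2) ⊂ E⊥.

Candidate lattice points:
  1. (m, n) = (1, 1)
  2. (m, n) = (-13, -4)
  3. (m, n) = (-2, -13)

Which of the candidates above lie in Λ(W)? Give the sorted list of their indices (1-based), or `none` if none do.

1, 3

Numerically λ ≈ 4.23607 and λ' = −1/λ ≈ -0.23607.
[1] lift (1,1): star map gives 0.76393; window check 0.2 ≤ 0.76393 < 1.2 is true → IN Λ
[2] lift (-13,-4): star map gives -12.05573; window check 0.2 ≤ -12.05573 < 1.2 is false → out
[3] lift (-2,-13): star map gives 1.06888; window check 0.2 ≤ 1.06888 < 1.2 is true → IN Λ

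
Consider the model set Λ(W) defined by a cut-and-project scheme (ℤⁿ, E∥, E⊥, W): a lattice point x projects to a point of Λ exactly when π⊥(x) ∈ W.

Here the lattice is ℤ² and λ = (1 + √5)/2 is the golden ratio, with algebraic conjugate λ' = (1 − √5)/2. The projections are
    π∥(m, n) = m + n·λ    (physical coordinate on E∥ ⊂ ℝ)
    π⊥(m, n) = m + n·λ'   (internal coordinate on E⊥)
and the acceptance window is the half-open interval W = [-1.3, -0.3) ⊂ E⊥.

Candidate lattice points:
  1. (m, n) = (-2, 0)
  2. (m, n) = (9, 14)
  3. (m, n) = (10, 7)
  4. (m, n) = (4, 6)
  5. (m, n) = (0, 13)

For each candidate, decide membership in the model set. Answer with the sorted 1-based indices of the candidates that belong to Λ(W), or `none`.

none

Compute λ' = (1−√5)/2 = -0.61803, so π⊥(m,n) = m -0.61803·n.
candidate 1: (m,n)=(-2,0) → π∥ = -2+0·λ ≈ -2.00000, π⊥ = -2+0·λ' ≈ -2.00000 ∉ [-1.3, -0.3) ⇒ out
candidate 2: (m,n)=(9,14) → π∥ = 9+14·λ ≈ 31.65248, π⊥ = 9+14·λ' ≈ 0.34752 ∉ [-1.3, -0.3) ⇒ out
candidate 3: (m,n)=(10,7) → π∥ = 10+7·λ ≈ 21.32624, π⊥ = 10+7·λ' ≈ 5.67376 ∉ [-1.3, -0.3) ⇒ out
candidate 4: (m,n)=(4,6) → π∥ = 4+6·λ ≈ 13.70820, π⊥ = 4+6·λ' ≈ 0.29180 ∉ [-1.3, -0.3) ⇒ out
candidate 5: (m,n)=(0,13) → π∥ = 0+13·λ ≈ 21.03444, π⊥ = 0+13·λ' ≈ -8.03444 ∉ [-1.3, -0.3) ⇒ out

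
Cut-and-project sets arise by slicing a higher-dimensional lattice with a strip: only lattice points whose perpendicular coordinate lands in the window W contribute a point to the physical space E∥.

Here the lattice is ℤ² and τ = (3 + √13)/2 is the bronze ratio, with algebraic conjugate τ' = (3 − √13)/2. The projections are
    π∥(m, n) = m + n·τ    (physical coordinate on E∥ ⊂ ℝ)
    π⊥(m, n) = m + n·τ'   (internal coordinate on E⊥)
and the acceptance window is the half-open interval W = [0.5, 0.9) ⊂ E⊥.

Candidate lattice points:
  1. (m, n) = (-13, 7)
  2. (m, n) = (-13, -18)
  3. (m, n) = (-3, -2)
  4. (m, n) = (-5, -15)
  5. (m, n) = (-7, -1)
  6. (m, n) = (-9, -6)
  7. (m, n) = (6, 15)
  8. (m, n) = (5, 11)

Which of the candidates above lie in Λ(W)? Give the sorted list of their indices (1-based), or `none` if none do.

Numerically τ ≈ 3.30278 and τ' = −1/τ ≈ -0.30278.
#1 (-13,7): internal coord -13 + (7)·τ' = -15.11943; -15.11943 ∉ [0.5, 0.9) → out
#2 (-13,-18): internal coord -13 + (-18)·τ' = -7.55004; -7.55004 ∉ [0.5, 0.9) → out
#3 (-3,-2): internal coord -3 + (-2)·τ' = -2.39445; -2.39445 ∉ [0.5, 0.9) → out
#4 (-5,-15): internal coord -5 + (-15)·τ' = -0.45837; -0.45837 ∉ [0.5, 0.9) → out
#5 (-7,-1): internal coord -7 + (-1)·τ' = -6.69722; -6.69722 ∉ [0.5, 0.9) → out
#6 (-9,-6): internal coord -9 + (-6)·τ' = -7.18335; -7.18335 ∉ [0.5, 0.9) → out
#7 (6,15): internal coord 6 + (15)·τ' = +1.45837; +1.45837 ∉ [0.5, 0.9) → out
#8 (5,11): internal coord 5 + (11)·τ' = +1.66947; +1.66947 ∉ [0.5, 0.9) → out

none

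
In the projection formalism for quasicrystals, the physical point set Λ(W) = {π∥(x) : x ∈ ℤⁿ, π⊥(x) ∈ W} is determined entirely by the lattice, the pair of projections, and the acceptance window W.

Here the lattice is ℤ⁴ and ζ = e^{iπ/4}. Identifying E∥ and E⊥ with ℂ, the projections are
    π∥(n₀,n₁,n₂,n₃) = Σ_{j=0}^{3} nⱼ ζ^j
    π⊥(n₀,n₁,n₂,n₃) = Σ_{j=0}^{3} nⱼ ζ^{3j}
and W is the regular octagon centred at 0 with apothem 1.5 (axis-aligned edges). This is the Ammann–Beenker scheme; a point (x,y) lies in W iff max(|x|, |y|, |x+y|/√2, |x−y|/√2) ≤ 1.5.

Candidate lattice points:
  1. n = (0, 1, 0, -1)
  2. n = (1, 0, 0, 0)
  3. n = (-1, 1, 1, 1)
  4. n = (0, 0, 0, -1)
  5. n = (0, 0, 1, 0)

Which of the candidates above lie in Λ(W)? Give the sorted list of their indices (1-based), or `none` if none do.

1, 2, 3, 4, 5

π⊥(n) = n₀ + n₁ζ³ + n₂ζ⁶ + n₃ζ⁹ where ζ = e^{iπ/4}.
candidate 1: n = (0, 1, 0, -1) → π⊥ ≈ (-1.41421, +0.00000); max(|x|,|y|,|x±y|/√2) = 1.41421 ≤ 1.5 ⇒ ∈ W
candidate 2: n = (1, 0, 0, 0) → π⊥ ≈ (+1.00000, +0.00000); max(|x|,|y|,|x±y|/√2) = 1.00000 ≤ 1.5 ⇒ ∈ W
candidate 3: n = (-1, 1, 1, 1) → π⊥ ≈ (-1.00000, +0.41421); max(|x|,|y|,|x±y|/√2) = 1.00000 ≤ 1.5 ⇒ ∈ W
candidate 4: n = (0, 0, 0, -1) → π⊥ ≈ (-0.70711, -0.70711); max(|x|,|y|,|x±y|/√2) = 1.00000 ≤ 1.5 ⇒ ∈ W
candidate 5: n = (0, 0, 1, 0) → π⊥ ≈ (+0.00000, -1.00000); max(|x|,|y|,|x±y|/√2) = 1.00000 ≤ 1.5 ⇒ ∈ W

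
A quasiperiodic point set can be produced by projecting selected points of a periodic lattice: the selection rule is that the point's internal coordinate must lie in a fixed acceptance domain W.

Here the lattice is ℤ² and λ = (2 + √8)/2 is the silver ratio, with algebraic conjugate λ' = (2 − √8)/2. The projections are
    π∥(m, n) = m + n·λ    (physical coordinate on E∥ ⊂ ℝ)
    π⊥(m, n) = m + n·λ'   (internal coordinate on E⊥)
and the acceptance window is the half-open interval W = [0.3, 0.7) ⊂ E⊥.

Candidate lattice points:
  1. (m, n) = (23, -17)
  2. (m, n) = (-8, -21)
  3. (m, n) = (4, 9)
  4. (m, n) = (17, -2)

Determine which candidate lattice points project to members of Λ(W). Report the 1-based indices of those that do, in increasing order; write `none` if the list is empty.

2

Compute λ' = (2−√8)/2 = -0.41421, so π⊥(m,n) = m -0.41421·n.
candidate 1: (m,n)=(23,-17) → π∥ = 23-17·λ ≈ -18.04163, π⊥ = 23-17·λ' ≈ 30.04163 ∉ [0.3, 0.7) ⇒ out
candidate 2: (m,n)=(-8,-21) → π∥ = -8-21·λ ≈ -58.69848, π⊥ = -8-21·λ' ≈ 0.69848 ∈ [0.3, 0.7) ⇒ IN Λ
candidate 3: (m,n)=(4,9) → π∥ = 4+9·λ ≈ 25.72792, π⊥ = 4+9·λ' ≈ 0.27208 ∉ [0.3, 0.7) ⇒ out
candidate 4: (m,n)=(17,-2) → π∥ = 17-2·λ ≈ 12.17157, π⊥ = 17-2·λ' ≈ 17.82843 ∉ [0.3, 0.7) ⇒ out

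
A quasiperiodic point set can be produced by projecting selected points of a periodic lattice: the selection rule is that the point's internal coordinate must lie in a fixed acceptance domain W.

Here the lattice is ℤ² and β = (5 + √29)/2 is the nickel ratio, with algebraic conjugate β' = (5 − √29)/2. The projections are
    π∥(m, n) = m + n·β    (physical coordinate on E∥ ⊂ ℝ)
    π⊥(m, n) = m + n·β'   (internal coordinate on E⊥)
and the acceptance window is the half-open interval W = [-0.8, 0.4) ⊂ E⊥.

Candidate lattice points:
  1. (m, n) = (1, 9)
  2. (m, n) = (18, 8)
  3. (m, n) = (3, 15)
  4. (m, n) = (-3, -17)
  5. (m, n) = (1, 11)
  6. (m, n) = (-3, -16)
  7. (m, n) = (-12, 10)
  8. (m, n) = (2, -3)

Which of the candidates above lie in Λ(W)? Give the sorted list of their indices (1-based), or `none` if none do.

1, 3, 4, 6

β' = (5−√29)/2 ≈ -0.19258.
[1] lift (1,9): star map gives -0.73324; window check -0.8 ≤ -0.73324 < 0.4 is true → IN Λ
[2] lift (18,8): star map gives 16.45934; window check -0.8 ≤ 16.45934 < 0.4 is false → out
[3] lift (3,15): star map gives 0.11126; window check -0.8 ≤ 0.11126 < 0.4 is true → IN Λ
[4] lift (-3,-17): star map gives 0.27390; window check -0.8 ≤ 0.27390 < 0.4 is true → IN Λ
[5] lift (1,11): star map gives -1.11841; window check -0.8 ≤ -1.11841 < 0.4 is false → out
[6] lift (-3,-16): star map gives 0.08132; window check -0.8 ≤ 0.08132 < 0.4 is true → IN Λ
[7] lift (-12,10): star map gives -13.92582; window check -0.8 ≤ -13.92582 < 0.4 is false → out
[8] lift (2,-3): star map gives 2.57775; window check -0.8 ≤ 2.57775 < 0.4 is false → out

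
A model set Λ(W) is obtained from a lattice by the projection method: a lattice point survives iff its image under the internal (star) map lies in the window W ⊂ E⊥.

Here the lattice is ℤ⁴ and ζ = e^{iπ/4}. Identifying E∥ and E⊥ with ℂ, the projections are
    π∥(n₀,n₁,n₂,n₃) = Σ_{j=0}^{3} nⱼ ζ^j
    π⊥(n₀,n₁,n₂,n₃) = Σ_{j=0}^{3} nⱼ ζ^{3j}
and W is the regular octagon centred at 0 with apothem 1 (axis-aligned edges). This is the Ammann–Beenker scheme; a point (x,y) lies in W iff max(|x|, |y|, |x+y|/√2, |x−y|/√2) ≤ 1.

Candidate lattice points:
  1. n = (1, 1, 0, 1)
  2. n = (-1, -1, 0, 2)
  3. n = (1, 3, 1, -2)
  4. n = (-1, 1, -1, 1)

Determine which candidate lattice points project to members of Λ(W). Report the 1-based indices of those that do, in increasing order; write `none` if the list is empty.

none

π⊥(n) = n₀ + n₁ζ³ + n₂ζ⁶ + n₃ζ⁹ where ζ = e^{iπ/4}.
candidate 1: n = (1, 1, 0, 1) → π⊥ ≈ (+1.00000, +1.41421); max(|x|,|y|,|x±y|/√2) = 1.70711 > 1 ⇒ ∉ W
candidate 2: n = (-1, -1, 0, 2) → π⊥ ≈ (+1.12132, +0.70711); max(|x|,|y|,|x±y|/√2) = 1.29289 > 1 ⇒ ∉ W
candidate 3: n = (1, 3, 1, -2) → π⊥ ≈ (-2.53553, -0.29289); max(|x|,|y|,|x±y|/√2) = 2.53553 > 1 ⇒ ∉ W
candidate 4: n = (-1, 1, -1, 1) → π⊥ ≈ (-1.00000, +2.41421); max(|x|,|y|,|x±y|/√2) = 2.41421 > 1 ⇒ ∉ W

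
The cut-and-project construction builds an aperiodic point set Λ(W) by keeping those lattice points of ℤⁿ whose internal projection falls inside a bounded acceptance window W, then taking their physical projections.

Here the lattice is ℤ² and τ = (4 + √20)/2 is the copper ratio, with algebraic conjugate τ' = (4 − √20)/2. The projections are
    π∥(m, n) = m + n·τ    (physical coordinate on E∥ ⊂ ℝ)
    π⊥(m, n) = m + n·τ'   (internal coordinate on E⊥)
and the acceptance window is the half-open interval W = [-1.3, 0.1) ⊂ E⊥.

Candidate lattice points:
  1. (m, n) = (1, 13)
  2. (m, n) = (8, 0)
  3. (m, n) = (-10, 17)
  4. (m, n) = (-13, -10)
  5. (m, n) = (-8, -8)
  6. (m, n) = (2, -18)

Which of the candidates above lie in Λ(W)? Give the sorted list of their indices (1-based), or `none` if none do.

τ' = (4−√20)/2 ≈ -0.2361.
candidate 1: (m,n)=(1,13) → π∥ = 1+13·τ ≈ 56.0689, π⊥ = 1+13·τ' ≈ -2.0689 ∉ [-1.3, 0.1) ⇒ out
candidate 2: (m,n)=(8,0) → π∥ = 8+0·τ ≈ 8.0000, π⊥ = 8+0·τ' ≈ 8.0000 ∉ [-1.3, 0.1) ⇒ out
candidate 3: (m,n)=(-10,17) → π∥ = -10+17·τ ≈ 62.0132, π⊥ = -10+17·τ' ≈ -14.0132 ∉ [-1.3, 0.1) ⇒ out
candidate 4: (m,n)=(-13,-10) → π∥ = -13-10·τ ≈ -55.3607, π⊥ = -13-10·τ' ≈ -10.6393 ∉ [-1.3, 0.1) ⇒ out
candidate 5: (m,n)=(-8,-8) → π∥ = -8-8·τ ≈ -41.8885, π⊥ = -8-8·τ' ≈ -6.1115 ∉ [-1.3, 0.1) ⇒ out
candidate 6: (m,n)=(2,-18) → π∥ = 2-18·τ ≈ -74.2492, π⊥ = 2-18·τ' ≈ 6.2492 ∉ [-1.3, 0.1) ⇒ out

none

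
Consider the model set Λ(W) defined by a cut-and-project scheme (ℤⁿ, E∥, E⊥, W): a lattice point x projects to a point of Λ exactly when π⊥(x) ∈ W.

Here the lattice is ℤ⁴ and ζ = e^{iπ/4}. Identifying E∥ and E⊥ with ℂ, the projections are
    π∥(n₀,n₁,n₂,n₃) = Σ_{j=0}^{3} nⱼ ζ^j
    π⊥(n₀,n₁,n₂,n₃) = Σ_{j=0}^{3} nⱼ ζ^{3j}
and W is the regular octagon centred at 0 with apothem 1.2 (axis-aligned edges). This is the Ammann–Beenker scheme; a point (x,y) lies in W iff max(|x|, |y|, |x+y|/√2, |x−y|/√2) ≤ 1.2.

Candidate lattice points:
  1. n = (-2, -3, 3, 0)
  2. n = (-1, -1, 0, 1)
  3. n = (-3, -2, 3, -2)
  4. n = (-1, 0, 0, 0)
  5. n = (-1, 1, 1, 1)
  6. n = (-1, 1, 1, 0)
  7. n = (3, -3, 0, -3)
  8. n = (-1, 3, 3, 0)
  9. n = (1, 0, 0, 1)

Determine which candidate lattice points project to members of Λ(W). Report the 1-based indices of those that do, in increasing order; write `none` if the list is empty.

2, 4, 5

Internal map: ζ^{3j} for j=0..3 gives (1,0), (−√2/2,√2/2), (0,−1), (√2/2,√2/2).
candidate 1: n = (-2, -3, 3, 0) → π⊥ ≈ (+0.12132, -5.12132); max(|x|,|y|,|x±y|/√2) = 5.12132 > 1.2 ⇒ ∉ W
candidate 2: n = (-1, -1, 0, 1) → π⊥ ≈ (+0.41421, +0.00000); max(|x|,|y|,|x±y|/√2) = 0.41421 ≤ 1.2 ⇒ ∈ W
candidate 3: n = (-3, -2, 3, -2) → π⊥ ≈ (-3.00000, -5.82843); max(|x|,|y|,|x±y|/√2) = 6.24264 > 1.2 ⇒ ∉ W
candidate 4: n = (-1, 0, 0, 0) → π⊥ ≈ (-1.00000, +0.00000); max(|x|,|y|,|x±y|/√2) = 1.00000 ≤ 1.2 ⇒ ∈ W
candidate 5: n = (-1, 1, 1, 1) → π⊥ ≈ (-1.00000, +0.41421); max(|x|,|y|,|x±y|/√2) = 1.00000 ≤ 1.2 ⇒ ∈ W
candidate 6: n = (-1, 1, 1, 0) → π⊥ ≈ (-1.70711, -0.29289); max(|x|,|y|,|x±y|/√2) = 1.70711 > 1.2 ⇒ ∉ W
candidate 7: n = (3, -3, 0, -3) → π⊥ ≈ (+3.00000, -4.24264); max(|x|,|y|,|x±y|/√2) = 5.12132 > 1.2 ⇒ ∉ W
candidate 8: n = (-1, 3, 3, 0) → π⊥ ≈ (-3.12132, -0.87868); max(|x|,|y|,|x±y|/√2) = 3.12132 > 1.2 ⇒ ∉ W
candidate 9: n = (1, 0, 0, 1) → π⊥ ≈ (+1.70711, +0.70711); max(|x|,|y|,|x±y|/√2) = 1.70711 > 1.2 ⇒ ∉ W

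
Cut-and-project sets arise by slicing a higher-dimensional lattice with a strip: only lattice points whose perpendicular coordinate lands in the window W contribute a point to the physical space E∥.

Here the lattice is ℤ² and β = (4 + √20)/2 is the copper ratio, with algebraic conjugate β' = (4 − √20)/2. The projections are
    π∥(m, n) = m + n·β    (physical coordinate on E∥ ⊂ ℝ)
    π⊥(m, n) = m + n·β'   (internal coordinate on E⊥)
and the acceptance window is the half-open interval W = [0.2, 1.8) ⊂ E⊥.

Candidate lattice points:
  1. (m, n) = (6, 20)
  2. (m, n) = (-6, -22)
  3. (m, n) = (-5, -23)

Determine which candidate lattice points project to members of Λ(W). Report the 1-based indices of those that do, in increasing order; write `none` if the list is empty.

1, 3

Numerically β ≈ 4.236068 and β' = −1/β ≈ -0.236068.
candidate 1: (m,n)=(6,20) → π∥ = 6+20·β ≈ 90.721360, π⊥ = 6+20·β' ≈ 1.278640 ∈ [0.2, 1.8) ⇒ IN Λ
candidate 2: (m,n)=(-6,-22) → π∥ = -6-22·β ≈ -99.193496, π⊥ = -6-22·β' ≈ -0.806504 ∉ [0.2, 1.8) ⇒ out
candidate 3: (m,n)=(-5,-23) → π∥ = -5-23·β ≈ -102.429563, π⊥ = -5-23·β' ≈ 0.429563 ∈ [0.2, 1.8) ⇒ IN Λ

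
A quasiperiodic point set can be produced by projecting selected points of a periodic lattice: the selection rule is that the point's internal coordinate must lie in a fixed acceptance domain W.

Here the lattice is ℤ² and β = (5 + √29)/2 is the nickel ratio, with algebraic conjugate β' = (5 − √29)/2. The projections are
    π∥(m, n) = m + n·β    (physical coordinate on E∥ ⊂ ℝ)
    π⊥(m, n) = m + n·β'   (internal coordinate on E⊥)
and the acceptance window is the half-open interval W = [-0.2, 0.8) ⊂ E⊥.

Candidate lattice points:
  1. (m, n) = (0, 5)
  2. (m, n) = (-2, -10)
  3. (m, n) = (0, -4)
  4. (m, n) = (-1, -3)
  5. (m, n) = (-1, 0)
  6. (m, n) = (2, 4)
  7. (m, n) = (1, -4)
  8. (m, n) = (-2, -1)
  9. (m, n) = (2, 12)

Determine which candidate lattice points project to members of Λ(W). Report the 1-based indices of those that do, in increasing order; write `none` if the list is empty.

β' = (5−√29)/2 ≈ -0.1926.
candidate 1: (m,n)=(0,5) → π∥ = 0+5·β ≈ 25.9629, π⊥ = 0+5·β' ≈ -0.9629 ∉ [-0.2, 0.8) ⇒ out
candidate 2: (m,n)=(-2,-10) → π∥ = -2-10·β ≈ -53.9258, π⊥ = -2-10·β' ≈ -0.0742 ∈ [-0.2, 0.8) ⇒ IN Λ
candidate 3: (m,n)=(0,-4) → π∥ = 0-4·β ≈ -20.7703, π⊥ = 0-4·β' ≈ 0.7703 ∈ [-0.2, 0.8) ⇒ IN Λ
candidate 4: (m,n)=(-1,-3) → π∥ = -1-3·β ≈ -16.5777, π⊥ = -1-3·β' ≈ -0.4223 ∉ [-0.2, 0.8) ⇒ out
candidate 5: (m,n)=(-1,0) → π∥ = -1+0·β ≈ -1.0000, π⊥ = -1+0·β' ≈ -1.0000 ∉ [-0.2, 0.8) ⇒ out
candidate 6: (m,n)=(2,4) → π∥ = 2+4·β ≈ 22.7703, π⊥ = 2+4·β' ≈ 1.2297 ∉ [-0.2, 0.8) ⇒ out
candidate 7: (m,n)=(1,-4) → π∥ = 1-4·β ≈ -19.7703, π⊥ = 1-4·β' ≈ 1.7703 ∉ [-0.2, 0.8) ⇒ out
candidate 8: (m,n)=(-2,-1) → π∥ = -2-1·β ≈ -7.1926, π⊥ = -2-1·β' ≈ -1.8074 ∉ [-0.2, 0.8) ⇒ out
candidate 9: (m,n)=(2,12) → π∥ = 2+12·β ≈ 64.3110, π⊥ = 2+12·β' ≈ -0.3110 ∉ [-0.2, 0.8) ⇒ out

2, 3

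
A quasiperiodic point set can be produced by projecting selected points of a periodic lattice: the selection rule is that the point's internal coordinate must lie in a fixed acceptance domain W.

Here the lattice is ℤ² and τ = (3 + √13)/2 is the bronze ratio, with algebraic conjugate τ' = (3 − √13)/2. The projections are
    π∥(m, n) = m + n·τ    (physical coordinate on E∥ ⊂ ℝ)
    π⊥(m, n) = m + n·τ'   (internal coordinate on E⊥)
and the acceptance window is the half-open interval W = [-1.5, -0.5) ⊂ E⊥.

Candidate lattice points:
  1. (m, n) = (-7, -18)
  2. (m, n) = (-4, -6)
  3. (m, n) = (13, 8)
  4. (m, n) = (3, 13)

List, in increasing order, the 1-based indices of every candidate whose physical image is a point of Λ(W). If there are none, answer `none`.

4

τ' = (3−√13)/2 ≈ -0.302776.
[1] lift (-7,-18): star map gives -1.550039; window check -1.5 ≤ -1.550039 < -0.5 is false → out
[2] lift (-4,-6): star map gives -2.183346; window check -1.5 ≤ -2.183346 < -0.5 is false → out
[3] lift (13,8): star map gives 10.577795; window check -1.5 ≤ 10.577795 < -0.5 is false → out
[4] lift (3,13): star map gives -0.936083; window check -1.5 ≤ -0.936083 < -0.5 is true → IN Λ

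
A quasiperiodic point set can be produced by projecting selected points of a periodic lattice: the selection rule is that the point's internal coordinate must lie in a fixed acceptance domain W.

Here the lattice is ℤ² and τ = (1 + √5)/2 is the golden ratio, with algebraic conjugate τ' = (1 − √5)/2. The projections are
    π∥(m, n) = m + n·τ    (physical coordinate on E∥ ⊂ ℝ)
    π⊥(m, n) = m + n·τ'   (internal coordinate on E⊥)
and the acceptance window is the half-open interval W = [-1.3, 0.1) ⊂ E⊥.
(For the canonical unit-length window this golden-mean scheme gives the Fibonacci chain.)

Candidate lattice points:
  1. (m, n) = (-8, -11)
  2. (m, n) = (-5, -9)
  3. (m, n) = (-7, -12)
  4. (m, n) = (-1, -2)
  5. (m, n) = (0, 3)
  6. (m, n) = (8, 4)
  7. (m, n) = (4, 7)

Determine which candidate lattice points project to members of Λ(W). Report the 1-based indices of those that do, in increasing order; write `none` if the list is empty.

1, 7

Compute τ' = (1−√5)/2 = -0.61803, so π⊥(m,n) = m -0.61803·n.
[1] lift (-8,-11): star map gives -1.20163; window check -1.3 ≤ -1.20163 < 0.1 is true → IN Λ
[2] lift (-5,-9): star map gives 0.56231; window check -1.3 ≤ 0.56231 < 0.1 is false → out
[3] lift (-7,-12): star map gives 0.41641; window check -1.3 ≤ 0.41641 < 0.1 is false → out
[4] lift (-1,-2): star map gives 0.23607; window check -1.3 ≤ 0.23607 < 0.1 is false → out
[5] lift (0,3): star map gives -1.85410; window check -1.3 ≤ -1.85410 < 0.1 is false → out
[6] lift (8,4): star map gives 5.52786; window check -1.3 ≤ 5.52786 < 0.1 is false → out
[7] lift (4,7): star map gives -0.32624; window check -1.3 ≤ -0.32624 < 0.1 is true → IN Λ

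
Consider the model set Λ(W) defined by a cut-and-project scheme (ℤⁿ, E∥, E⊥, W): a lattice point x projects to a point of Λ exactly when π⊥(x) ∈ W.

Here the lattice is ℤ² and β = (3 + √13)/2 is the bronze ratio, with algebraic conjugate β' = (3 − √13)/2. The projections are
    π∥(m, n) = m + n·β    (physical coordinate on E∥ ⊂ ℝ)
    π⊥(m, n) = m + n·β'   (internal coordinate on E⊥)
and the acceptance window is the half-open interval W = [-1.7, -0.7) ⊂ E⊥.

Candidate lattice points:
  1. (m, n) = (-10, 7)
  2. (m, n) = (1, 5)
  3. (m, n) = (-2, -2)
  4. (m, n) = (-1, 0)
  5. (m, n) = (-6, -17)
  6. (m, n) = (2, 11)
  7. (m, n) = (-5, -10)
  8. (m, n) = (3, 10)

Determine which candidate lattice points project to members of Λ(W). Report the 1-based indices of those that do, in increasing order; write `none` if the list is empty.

β' = (3−√13)/2 ≈ -0.30278.
candidate 1: (m,n)=(-10,7) → π∥ = -10+7·β ≈ 13.11943, π⊥ = -10+7·β' ≈ -12.11943 ∉ [-1.7, -0.7) ⇒ out
candidate 2: (m,n)=(1,5) → π∥ = 1+5·β ≈ 17.51388, π⊥ = 1+5·β' ≈ -0.51388 ∉ [-1.7, -0.7) ⇒ out
candidate 3: (m,n)=(-2,-2) → π∥ = -2-2·β ≈ -8.60555, π⊥ = -2-2·β' ≈ -1.39445 ∈ [-1.7, -0.7) ⇒ IN Λ
candidate 4: (m,n)=(-1,0) → π∥ = -1+0·β ≈ -1.00000, π⊥ = -1+0·β' ≈ -1.00000 ∈ [-1.7, -0.7) ⇒ IN Λ
candidate 5: (m,n)=(-6,-17) → π∥ = -6-17·β ≈ -62.14719, π⊥ = -6-17·β' ≈ -0.85281 ∈ [-1.7, -0.7) ⇒ IN Λ
candidate 6: (m,n)=(2,11) → π∥ = 2+11·β ≈ 38.33053, π⊥ = 2+11·β' ≈ -1.33053 ∈ [-1.7, -0.7) ⇒ IN Λ
candidate 7: (m,n)=(-5,-10) → π∥ = -5-10·β ≈ -38.02776, π⊥ = -5-10·β' ≈ -1.97224 ∉ [-1.7, -0.7) ⇒ out
candidate 8: (m,n)=(3,10) → π∥ = 3+10·β ≈ 36.02776, π⊥ = 3+10·β' ≈ -0.02776 ∉ [-1.7, -0.7) ⇒ out

3, 4, 5, 6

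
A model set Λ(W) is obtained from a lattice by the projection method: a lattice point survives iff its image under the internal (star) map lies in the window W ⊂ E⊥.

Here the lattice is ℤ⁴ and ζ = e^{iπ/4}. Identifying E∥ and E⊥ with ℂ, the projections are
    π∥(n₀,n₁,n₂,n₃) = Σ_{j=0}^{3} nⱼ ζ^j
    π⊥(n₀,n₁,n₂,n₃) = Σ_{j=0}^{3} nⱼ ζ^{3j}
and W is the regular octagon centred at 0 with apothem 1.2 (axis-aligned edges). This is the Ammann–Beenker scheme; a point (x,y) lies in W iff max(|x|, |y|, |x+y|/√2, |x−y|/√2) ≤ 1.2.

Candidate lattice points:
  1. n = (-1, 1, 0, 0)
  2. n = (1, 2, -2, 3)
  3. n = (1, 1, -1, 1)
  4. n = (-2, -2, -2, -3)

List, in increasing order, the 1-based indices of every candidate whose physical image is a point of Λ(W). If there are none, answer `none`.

none

Internal map: ζ^{3j} for j=0..3 gives (1,0), (−√2/2,√2/2), (0,−1), (√2/2,√2/2).
#1 (-1, 1, 0, 0): internal (-1.7071, 0.7071); octagon support 1.7071 vs apothem 1.2 → ∉ W
#2 (1, 2, -2, 3): internal (1.7071, 5.5355); octagon support 5.5355 vs apothem 1.2 → ∉ W
#3 (1, 1, -1, 1): internal (1.0000, 2.4142); octagon support 2.4142 vs apothem 1.2 → ∉ W
#4 (-2, -2, -2, -3): internal (-2.7071, -1.5355); octagon support 3.0000 vs apothem 1.2 → ∉ W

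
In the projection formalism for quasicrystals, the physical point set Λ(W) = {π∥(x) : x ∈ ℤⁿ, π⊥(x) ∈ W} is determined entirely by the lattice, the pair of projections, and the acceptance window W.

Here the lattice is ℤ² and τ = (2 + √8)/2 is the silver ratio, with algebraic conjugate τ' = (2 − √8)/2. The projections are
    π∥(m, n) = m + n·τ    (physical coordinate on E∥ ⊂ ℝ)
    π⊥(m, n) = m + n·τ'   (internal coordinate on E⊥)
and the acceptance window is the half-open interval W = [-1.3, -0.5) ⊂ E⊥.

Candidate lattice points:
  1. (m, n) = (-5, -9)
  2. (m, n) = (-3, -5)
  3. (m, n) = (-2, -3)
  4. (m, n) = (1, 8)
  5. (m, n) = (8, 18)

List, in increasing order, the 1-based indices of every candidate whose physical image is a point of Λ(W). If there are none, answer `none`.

Numerically τ ≈ 2.41421 and τ' = −1/τ ≈ -0.41421.
#1 (-5,-9): internal coord -5 + (-9)·τ' = -1.27208; -1.27208 ∈ [-1.3, -0.5) → IN Λ
#2 (-3,-5): internal coord -3 + (-5)·τ' = -0.92893; -0.92893 ∈ [-1.3, -0.5) → IN Λ
#3 (-2,-3): internal coord -2 + (-3)·τ' = -0.75736; -0.75736 ∈ [-1.3, -0.5) → IN Λ
#4 (1,8): internal coord 1 + (8)·τ' = -2.31371; -2.31371 ∉ [-1.3, -0.5) → out
#5 (8,18): internal coord 8 + (18)·τ' = +0.54416; +0.54416 ∉ [-1.3, -0.5) → out

1, 2, 3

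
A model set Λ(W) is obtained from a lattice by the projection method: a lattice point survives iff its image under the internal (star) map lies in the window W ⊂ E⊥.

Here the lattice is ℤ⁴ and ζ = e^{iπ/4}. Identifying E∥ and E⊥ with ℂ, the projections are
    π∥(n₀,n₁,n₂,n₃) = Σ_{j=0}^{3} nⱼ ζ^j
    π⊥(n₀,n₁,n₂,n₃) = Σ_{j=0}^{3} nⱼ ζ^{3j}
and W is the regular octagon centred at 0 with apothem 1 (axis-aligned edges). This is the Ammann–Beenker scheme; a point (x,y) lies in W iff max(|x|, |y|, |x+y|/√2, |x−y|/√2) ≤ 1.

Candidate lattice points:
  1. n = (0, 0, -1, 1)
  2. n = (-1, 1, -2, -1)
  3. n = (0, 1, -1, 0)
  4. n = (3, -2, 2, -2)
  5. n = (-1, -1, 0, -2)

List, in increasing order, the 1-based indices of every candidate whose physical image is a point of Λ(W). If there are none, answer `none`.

none

π⊥(n) = n₀ + n₁ζ³ + n₂ζ⁶ + n₃ζ⁹ where ζ = e^{iπ/4}.
#1 (0, 0, -1, 1): internal (0.70711, 1.70711); octagon support 1.70711 vs apothem 1 → ∉ W
#2 (-1, 1, -2, -1): internal (-2.41421, 2.00000); octagon support 3.12132 vs apothem 1 → ∉ W
#3 (0, 1, -1, 0): internal (-0.70711, 1.70711); octagon support 1.70711 vs apothem 1 → ∉ W
#4 (3, -2, 2, -2): internal (3.00000, -4.82843); octagon support 5.53553 vs apothem 1 → ∉ W
#5 (-1, -1, 0, -2): internal (-1.70711, -2.12132); octagon support 2.70711 vs apothem 1 → ∉ W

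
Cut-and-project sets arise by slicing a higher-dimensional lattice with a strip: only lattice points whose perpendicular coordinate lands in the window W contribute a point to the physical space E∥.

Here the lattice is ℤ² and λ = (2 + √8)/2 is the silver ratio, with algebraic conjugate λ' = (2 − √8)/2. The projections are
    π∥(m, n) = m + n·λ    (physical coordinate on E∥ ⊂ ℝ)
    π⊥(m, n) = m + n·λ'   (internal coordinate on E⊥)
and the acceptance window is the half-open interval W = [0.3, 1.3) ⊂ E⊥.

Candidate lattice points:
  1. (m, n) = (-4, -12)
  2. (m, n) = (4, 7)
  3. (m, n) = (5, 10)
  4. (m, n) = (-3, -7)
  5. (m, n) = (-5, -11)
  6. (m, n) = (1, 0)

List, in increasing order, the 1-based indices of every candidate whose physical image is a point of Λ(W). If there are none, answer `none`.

1, 2, 3, 6

λ' = (2−√8)/2 ≈ -0.414214.
#1 (-4,-12): internal coord -4 + (-12)·λ' = +0.970563; +0.970563 ∈ [0.3, 1.3) → IN Λ
#2 (4,7): internal coord 4 + (7)·λ' = +1.100505; +1.100505 ∈ [0.3, 1.3) → IN Λ
#3 (5,10): internal coord 5 + (10)·λ' = +0.857864; +0.857864 ∈ [0.3, 1.3) → IN Λ
#4 (-3,-7): internal coord -3 + (-7)·λ' = -0.100505; -0.100505 ∉ [0.3, 1.3) → out
#5 (-5,-11): internal coord -5 + (-11)·λ' = -0.443651; -0.443651 ∉ [0.3, 1.3) → out
#6 (1,0): internal coord 1 + (0)·λ' = +1.000000; +1.000000 ∈ [0.3, 1.3) → IN Λ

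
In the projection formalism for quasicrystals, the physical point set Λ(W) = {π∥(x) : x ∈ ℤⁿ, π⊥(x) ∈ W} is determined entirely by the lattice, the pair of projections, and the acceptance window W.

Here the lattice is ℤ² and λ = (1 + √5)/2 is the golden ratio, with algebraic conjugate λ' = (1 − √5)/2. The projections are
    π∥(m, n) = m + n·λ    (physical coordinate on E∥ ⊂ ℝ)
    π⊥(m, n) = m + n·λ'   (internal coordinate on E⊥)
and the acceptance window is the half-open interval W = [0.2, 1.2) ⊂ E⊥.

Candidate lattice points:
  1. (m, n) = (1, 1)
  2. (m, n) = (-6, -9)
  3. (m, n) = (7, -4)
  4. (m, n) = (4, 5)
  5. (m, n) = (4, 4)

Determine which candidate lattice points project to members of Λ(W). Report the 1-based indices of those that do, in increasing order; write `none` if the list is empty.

1, 4

λ' = (1−√5)/2 ≈ -0.618034.
#1 (1,1): internal coord 1 + (1)·λ' = +0.381966; +0.381966 ∈ [0.2, 1.2) → IN Λ
#2 (-6,-9): internal coord -6 + (-9)·λ' = -0.437694; -0.437694 ∉ [0.2, 1.2) → out
#3 (7,-4): internal coord 7 + (-4)·λ' = +9.472136; +9.472136 ∉ [0.2, 1.2) → out
#4 (4,5): internal coord 4 + (5)·λ' = +0.909830; +0.909830 ∈ [0.2, 1.2) → IN Λ
#5 (4,4): internal coord 4 + (4)·λ' = +1.527864; +1.527864 ∉ [0.2, 1.2) → out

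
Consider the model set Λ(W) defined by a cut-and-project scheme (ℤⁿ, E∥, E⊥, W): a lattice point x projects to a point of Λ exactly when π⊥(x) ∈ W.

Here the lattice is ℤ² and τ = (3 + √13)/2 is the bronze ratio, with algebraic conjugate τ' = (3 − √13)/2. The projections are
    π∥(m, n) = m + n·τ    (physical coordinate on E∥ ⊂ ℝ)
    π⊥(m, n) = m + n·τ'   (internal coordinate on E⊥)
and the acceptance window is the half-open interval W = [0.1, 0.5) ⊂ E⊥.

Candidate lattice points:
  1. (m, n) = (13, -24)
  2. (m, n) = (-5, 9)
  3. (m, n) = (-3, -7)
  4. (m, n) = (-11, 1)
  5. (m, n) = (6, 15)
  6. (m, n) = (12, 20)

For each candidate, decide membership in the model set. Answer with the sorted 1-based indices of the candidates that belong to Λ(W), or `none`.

none

τ' = (3−√13)/2 ≈ -0.302776.
[1] lift (13,-24): star map gives 20.266615; window check 0.1 ≤ 20.266615 < 0.5 is false → out
[2] lift (-5,9): star map gives -7.724981; window check 0.1 ≤ -7.724981 < 0.5 is false → out
[3] lift (-3,-7): star map gives -0.880571; window check 0.1 ≤ -0.880571 < 0.5 is false → out
[4] lift (-11,1): star map gives -11.302776; window check 0.1 ≤ -11.302776 < 0.5 is false → out
[5] lift (6,15): star map gives 1.458365; window check 0.1 ≤ 1.458365 < 0.5 is false → out
[6] lift (12,20): star map gives 5.944487; window check 0.1 ≤ 5.944487 < 0.5 is false → out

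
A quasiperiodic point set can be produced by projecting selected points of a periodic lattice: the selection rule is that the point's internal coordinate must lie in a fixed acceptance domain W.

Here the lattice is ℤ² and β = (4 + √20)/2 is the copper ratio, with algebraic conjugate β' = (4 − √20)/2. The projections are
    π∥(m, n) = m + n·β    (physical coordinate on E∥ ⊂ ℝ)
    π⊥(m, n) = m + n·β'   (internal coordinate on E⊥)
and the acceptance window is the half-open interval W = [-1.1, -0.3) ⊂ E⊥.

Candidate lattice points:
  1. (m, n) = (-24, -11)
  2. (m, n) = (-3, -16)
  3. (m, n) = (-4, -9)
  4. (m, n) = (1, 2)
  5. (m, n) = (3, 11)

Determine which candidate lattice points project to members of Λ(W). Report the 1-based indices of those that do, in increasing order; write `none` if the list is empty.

none

Numerically β ≈ 4.2361 and β' = −1/β ≈ -0.2361.
[1] lift (-24,-11): star map gives -21.4033; window check -1.1 ≤ -21.4033 < -0.3 is false → out
[2] lift (-3,-16): star map gives 0.7771; window check -1.1 ≤ 0.7771 < -0.3 is false → out
[3] lift (-4,-9): star map gives -1.8754; window check -1.1 ≤ -1.8754 < -0.3 is false → out
[4] lift (1,2): star map gives 0.5279; window check -1.1 ≤ 0.5279 < -0.3 is false → out
[5] lift (3,11): star map gives 0.4033; window check -1.1 ≤ 0.4033 < -0.3 is false → out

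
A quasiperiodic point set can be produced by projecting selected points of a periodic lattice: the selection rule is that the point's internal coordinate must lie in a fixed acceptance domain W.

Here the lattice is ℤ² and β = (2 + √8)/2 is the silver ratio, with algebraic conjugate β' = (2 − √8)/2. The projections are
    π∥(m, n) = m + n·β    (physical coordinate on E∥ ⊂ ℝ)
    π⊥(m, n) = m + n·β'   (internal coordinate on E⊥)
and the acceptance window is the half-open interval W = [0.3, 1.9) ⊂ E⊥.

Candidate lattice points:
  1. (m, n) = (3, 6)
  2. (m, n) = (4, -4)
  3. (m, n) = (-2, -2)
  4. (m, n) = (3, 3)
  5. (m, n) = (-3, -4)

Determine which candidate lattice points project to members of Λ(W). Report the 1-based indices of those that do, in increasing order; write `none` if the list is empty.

Numerically β ≈ 2.414214 and β' = −1/β ≈ -0.414214.
candidate 1: (m,n)=(3,6) → π∥ = 3+6·β ≈ 17.485281, π⊥ = 3+6·β' ≈ 0.514719 ∈ [0.3, 1.9) ⇒ IN Λ
candidate 2: (m,n)=(4,-4) → π∥ = 4-4·β ≈ -5.656854, π⊥ = 4-4·β' ≈ 5.656854 ∉ [0.3, 1.9) ⇒ out
candidate 3: (m,n)=(-2,-2) → π∥ = -2-2·β ≈ -6.828427, π⊥ = -2-2·β' ≈ -1.171573 ∉ [0.3, 1.9) ⇒ out
candidate 4: (m,n)=(3,3) → π∥ = 3+3·β ≈ 10.242641, π⊥ = 3+3·β' ≈ 1.757359 ∈ [0.3, 1.9) ⇒ IN Λ
candidate 5: (m,n)=(-3,-4) → π∥ = -3-4·β ≈ -12.656854, π⊥ = -3-4·β' ≈ -1.343146 ∉ [0.3, 1.9) ⇒ out

1, 4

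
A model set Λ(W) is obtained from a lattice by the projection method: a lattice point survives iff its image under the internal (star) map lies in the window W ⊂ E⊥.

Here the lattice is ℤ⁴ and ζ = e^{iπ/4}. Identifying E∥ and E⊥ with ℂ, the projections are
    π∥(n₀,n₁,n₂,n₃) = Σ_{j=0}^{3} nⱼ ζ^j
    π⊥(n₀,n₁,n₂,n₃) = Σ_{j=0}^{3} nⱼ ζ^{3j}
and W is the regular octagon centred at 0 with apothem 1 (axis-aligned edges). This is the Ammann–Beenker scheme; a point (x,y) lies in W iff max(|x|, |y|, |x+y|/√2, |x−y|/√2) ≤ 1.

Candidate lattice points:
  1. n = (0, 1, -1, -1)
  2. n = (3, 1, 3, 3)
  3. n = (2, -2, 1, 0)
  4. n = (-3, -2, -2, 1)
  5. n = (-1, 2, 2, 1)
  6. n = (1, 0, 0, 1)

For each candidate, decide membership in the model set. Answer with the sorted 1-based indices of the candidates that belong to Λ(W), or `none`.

none

Internal map: ζ^{3j} for j=0..3 gives (1,0), (−√2/2,√2/2), (0,−1), (√2/2,√2/2).
candidate 1: n = (0, 1, -1, -1) → π⊥ ≈ (-1.41421, +1.00000); max(|x|,|y|,|x±y|/√2) = 1.70711 > 1 ⇒ ∉ W
candidate 2: n = (3, 1, 3, 3) → π⊥ ≈ (+4.41421, -0.17157); max(|x|,|y|,|x±y|/√2) = 4.41421 > 1 ⇒ ∉ W
candidate 3: n = (2, -2, 1, 0) → π⊥ ≈ (+3.41421, -2.41421); max(|x|,|y|,|x±y|/√2) = 4.12132 > 1 ⇒ ∉ W
candidate 4: n = (-3, -2, -2, 1) → π⊥ ≈ (-0.87868, +1.29289); max(|x|,|y|,|x±y|/√2) = 1.53553 > 1 ⇒ ∉ W
candidate 5: n = (-1, 2, 2, 1) → π⊥ ≈ (-1.70711, +0.12132); max(|x|,|y|,|x±y|/√2) = 1.70711 > 1 ⇒ ∉ W
candidate 6: n = (1, 0, 0, 1) → π⊥ ≈ (+1.70711, +0.70711); max(|x|,|y|,|x±y|/√2) = 1.70711 > 1 ⇒ ∉ W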